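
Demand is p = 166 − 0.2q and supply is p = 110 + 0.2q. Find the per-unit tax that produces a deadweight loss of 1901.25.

39

Competitive equilibrium: 166 − 0.2q = 110 + 0.2q → q* = 140, p* = 138.
A tax t gives Δq = t/0.4 and wedge t, so DWL = t²/0.8.
t²/0.8 = 1901.25 → t² = 1521 → t = 39.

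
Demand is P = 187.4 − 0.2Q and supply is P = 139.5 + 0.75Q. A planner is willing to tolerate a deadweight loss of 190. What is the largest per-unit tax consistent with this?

Competitive equilibrium: 187.4 − 0.2Q = 139.5 + 0.75Q → Q* = 50.4211, P* = 177.3158.
A tax t gives ΔQ = t/0.95 and wedge t, so DWL = t²/1.9.
t²/1.9 = 190 → t² = 361 → t = 19.

19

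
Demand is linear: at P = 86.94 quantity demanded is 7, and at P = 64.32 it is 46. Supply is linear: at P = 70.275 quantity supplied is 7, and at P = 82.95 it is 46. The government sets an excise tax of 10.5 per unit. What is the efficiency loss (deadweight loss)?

Demand slope = (64.32 − 86.94)/(46 − 7) = −0.58, so P = 91 − 0.58Q.
Supply slope = (82.95 − 70.275)/(46 − 7) = 0.325, so P = 68 + 0.325Q.
Competitive equilibrium: 91 − 0.58Q = 68 + 0.325Q → Q* = 25.4144, P* = 76.2597.
With the tax, the buyer price exceeds the seller price by 10.5: (91 − 0.58Q) − (68 + 0.325Q) = 10.5 → Q' = 13.8122.
ΔQ = 25.4144 − 13.8122 = 11.6022; the wedge equals the tax, 10.5.
Welfare loss = ½ × 11.6022 × 10.5 = 60.91.

60.91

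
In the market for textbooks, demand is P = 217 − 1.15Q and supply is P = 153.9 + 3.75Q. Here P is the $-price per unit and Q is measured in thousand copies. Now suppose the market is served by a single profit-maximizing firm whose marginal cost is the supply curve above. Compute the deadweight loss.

Competitive equilibrium: 217 − 1.15Q = 153.9 + 3.75Q → Q* = 12.8776, P* = 202.1908.
Marginal revenue: MR = 217 − 2.3Q. Set MR = MC: 217 − 2.3Q = 153.9 + 3.75Q → Q_m = 10.4298.
Price P_m = 217 − 1.15·10.4298 = 205.0057; MC(Q_m) = 153.9 + 3.75·10.4298 = 193.0118.
Competitive Q* = 12.8776, so ΔQ = 2.4478; wedge = 205.0057 − 193.0118 = 11.9939.
The triangle = ½ × 2.4478 × 11.9939 = $14.68 thousand.

$14.68 thousand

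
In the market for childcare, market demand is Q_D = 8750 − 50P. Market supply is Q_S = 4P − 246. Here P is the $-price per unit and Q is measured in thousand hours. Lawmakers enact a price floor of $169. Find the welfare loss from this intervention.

In inverse form: demand P = 175 − 0.02Q, supply P = 61.5 + 0.25Q.
Competitive equilibrium: 175 − 0.02Q = 61.5 + 0.25Q → Q* = 420.3704, P* = 166.5926.
At the floor P = 169, quantity demanded = (175 − 169)/0.02 = 300.
Sellers' marginal cost at Q' = 300: 61.5 + 0.25·300 = 136.5.
ΔQ = 420.3704 − 300 = 120.3704; wedge = 169 − 136.5 = 32.5.
DWL = ½ × 120.3704 × 32.5 = $1956.02 thousand.

$1956.02 thousand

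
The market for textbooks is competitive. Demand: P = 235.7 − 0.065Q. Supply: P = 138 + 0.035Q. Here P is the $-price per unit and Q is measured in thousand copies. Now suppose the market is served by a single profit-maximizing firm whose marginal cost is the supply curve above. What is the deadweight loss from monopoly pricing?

$7406.58 thousand

Competitive equilibrium: 235.7 − 0.065Q = 138 + 0.035Q → Q* = 977, P* = 172.195.
Marginal revenue: MR = 235.7 − 0.13Q. Set MR = MC: 235.7 − 0.13Q = 138 + 0.035Q → Q_m = 592.12121.
Price P_m = 235.7 − 0.065·592.12121 = 197.21212; MC(Q_m) = 138 + 0.035·592.12121 = 158.72424.
Competitive Q* = 977, so ΔQ = 384.87879; wedge = 197.21212 − 158.72424 = 38.48788.
DWL = ½ × 384.87879 × 38.48788 = $7406.58 thousand.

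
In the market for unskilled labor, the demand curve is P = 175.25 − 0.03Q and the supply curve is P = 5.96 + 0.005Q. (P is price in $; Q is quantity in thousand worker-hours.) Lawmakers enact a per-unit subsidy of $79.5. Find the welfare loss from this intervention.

$90289.29 thousand

Competitive equilibrium: 175.25 − 0.03Q = 5.96 + 0.005Q → Q* = 4836.8571, P* = 30.1443.
The subsidy lowers effective supply by 79.5: P = 0.005Q − 73.54.
New quantity: 175.25 − 0.03Q = 0.005Q − 73.54 → Q' = 7108.2857.
Overproduction ΔQ = 7108.2857 − 4836.8571 = 2271.4286; wedge = subsidy = 79.5.
DWL = ½ × 2271.4286 × 79.5 = $90289.29 thousand.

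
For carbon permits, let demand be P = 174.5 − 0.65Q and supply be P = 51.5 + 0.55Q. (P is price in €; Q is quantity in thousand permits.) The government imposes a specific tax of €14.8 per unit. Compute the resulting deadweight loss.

€91.27 thousand

Competitive equilibrium: 174.5 − 0.65Q = 51.5 + 0.55Q → Q* = 102.5, P* = 107.875.
With the tax, the buyer price exceeds the seller price by 14.8: (174.5 − 0.65Q) − (51.5 + 0.55Q) = 14.8 → Q' = 90.1667.
ΔQ = 102.5 − 90.1667 = 12.3333; the wedge equals the tax, 14.8.
Deadweight loss = ½ × 12.3333 × 14.8 = €91.27 thousand.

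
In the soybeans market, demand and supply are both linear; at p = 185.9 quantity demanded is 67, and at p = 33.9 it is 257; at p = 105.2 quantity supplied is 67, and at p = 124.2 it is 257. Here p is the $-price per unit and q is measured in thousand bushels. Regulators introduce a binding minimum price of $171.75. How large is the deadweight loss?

Demand slope = (33.9 − 185.9)/(257 − 67) = −0.8, so p = 239.5 − 0.8q.
Supply slope = (124.2 − 105.2)/(257 − 67) = 0.1, so p = 98.5 + 0.1q.
Competitive equilibrium: 239.5 − 0.8q = 98.5 + 0.1q → q* = 156.6667, p* = 114.1667.
At the floor p = 171.75, quantity demanded = (239.5 − 171.75)/0.8 = 84.6875.
Sellers' marginal cost at q' = 84.6875: 98.5 + 0.1·84.6875 = 106.9688.
Δq = 156.6667 − 84.6875 = 71.9792; wedge = 171.75 − 106.9688 = 64.7812.
DWL = ½ × 71.9792 × 64.7812 = $2331.45 thousand.

$2331.45 thousand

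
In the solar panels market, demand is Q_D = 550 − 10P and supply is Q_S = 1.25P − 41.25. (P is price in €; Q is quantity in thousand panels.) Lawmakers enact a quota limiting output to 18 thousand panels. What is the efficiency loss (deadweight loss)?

€18.69 thousand

In inverse form: demand P = 55 − 0.1Q, supply P = 33 + 0.8Q.
Competitive equilibrium: 55 − 0.1Q = 33 + 0.8Q → Q* = 24.4444, P* = 52.5556.
At Q = 18: demand price = 55 − 0.1·18 = 53.2; supply price = 33 + 0.8·18 = 47.4.
ΔQ = 24.4444 − 18 = 6.4444; wedge = 53.2 − 47.4 = 5.8.
DWL = ½ × 6.4444 × 5.8 = €18.69 thousand.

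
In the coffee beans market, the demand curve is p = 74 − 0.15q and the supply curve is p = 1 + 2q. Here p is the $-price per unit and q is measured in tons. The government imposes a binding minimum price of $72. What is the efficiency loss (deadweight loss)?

$457.08

Competitive equilibrium: 74 − 0.15q = 1 + 2q → q* = 33.9535, p* = 68.907.
At the floor p = 72, quantity demanded = (74 − 72)/0.15 = 13.3333.
Sellers' marginal cost at q' = 13.3333: 1 + 2·13.3333 = 27.6666.
Δq = 33.9535 − 13.3333 = 20.6202; wedge = 72 − 27.6666 = 44.3334.
Welfare loss = ½ × 20.6202 × 44.3334 = $457.08.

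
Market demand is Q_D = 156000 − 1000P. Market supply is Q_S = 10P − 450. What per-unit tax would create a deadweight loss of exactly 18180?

60.6

In inverse form: demand P = 156 − 0.001Q, supply P = 45 + 0.1Q.
Competitive equilibrium: 156 − 0.001Q = 45 + 0.1Q → Q* = 1099.0099, P* = 154.901.
A tax t gives ΔQ = t/0.101 and wedge t, so DWL = t²/0.202.
t²/0.202 = 18180 → t² = 3672.36 → t = 60.6.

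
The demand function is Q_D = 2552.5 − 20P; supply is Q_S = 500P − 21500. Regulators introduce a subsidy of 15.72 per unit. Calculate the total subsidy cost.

30335.07

In inverse form: demand P = 127.625 − 0.05Q, supply P = 43 + 0.002Q.
Competitive equilibrium: 127.625 − 0.05Q = 43 + 0.002Q → Q* = 1627.40385, P* = 46.25481.
The subsidy lowers effective supply by 15.72: P = 27.28 + 0.002Q.
New quantity: 127.625 − 0.05Q = 27.28 + 0.002Q → Q' = 1929.71154.
Total subsidy cost = 15.72 × 1929.71154 = 30335.07.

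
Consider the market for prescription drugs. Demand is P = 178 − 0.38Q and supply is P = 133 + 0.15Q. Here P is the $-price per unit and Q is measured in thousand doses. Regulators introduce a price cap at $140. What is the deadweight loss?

Competitive equilibrium: 178 − 0.38Q = 133 + 0.15Q → Q* = 84.9057, P* = 145.7358.
At the ceiling P = 140, quantity supplied = (140 − 133)/0.15 = 46.6667.
Willingness to pay at Q' = 46.6667: 178 − 0.38·46.6667 = 160.2667.
ΔQ = 84.9057 − 46.6667 = 38.239; wedge = 160.2667 − 140 = 20.2667.
Deadweight loss = ½ × 38.239 × 20.2667 = $387.49 thousand.

$387.49 thousand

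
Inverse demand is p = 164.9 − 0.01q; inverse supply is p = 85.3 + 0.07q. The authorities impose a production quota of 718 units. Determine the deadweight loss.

3069.16

Competitive equilibrium: 164.9 − 0.01q = 85.3 + 0.07q → q* = 995, p* = 154.95.
At q = 718: demand price = 164.9 − 0.01·718 = 157.72; supply price = 85.3 + 0.07·718 = 135.56.
Δq = 995 − 718 = 277; wedge = 157.72 − 135.56 = 22.16.
The triangle = ½ × 277 × 22.16 = 3069.16.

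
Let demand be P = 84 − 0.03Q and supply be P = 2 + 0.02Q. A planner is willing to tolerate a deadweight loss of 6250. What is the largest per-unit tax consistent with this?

25

Competitive equilibrium: 84 − 0.03Q = 2 + 0.02Q → Q* = 1640, P* = 34.8.
A tax t gives ΔQ = t/0.05 and wedge t, so DWL = t²/0.1.
t²/0.1 = 6250 → t² = 625 → t = 25.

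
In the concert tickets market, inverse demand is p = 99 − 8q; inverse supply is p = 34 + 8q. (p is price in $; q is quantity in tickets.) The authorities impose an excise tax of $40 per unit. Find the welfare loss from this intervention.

Competitive equilibrium: 99 − 8q = 34 + 8q → q* = 4.0625, p* = 66.5.
With the tax, the buyer price exceeds the seller price by 40: (99 − 8q) − (34 + 8q) = 40 → q' = 1.5625.
Δq = 4.0625 − 1.5625 = 2.5; the wedge equals the tax, 40.
DWL = ½ × 2.5 × 40 = $50.

$50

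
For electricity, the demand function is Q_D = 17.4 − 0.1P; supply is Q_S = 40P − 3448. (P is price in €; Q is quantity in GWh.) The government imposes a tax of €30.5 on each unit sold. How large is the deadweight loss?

€46.40

In inverse form: demand P = 174 − 10Q, supply P = 86.2 + 0.025Q.
Competitive equilibrium: 174 − 10Q = 86.2 + 0.025Q → Q* = 8.7581, P* = 86.419.
With the tax, the buyer price exceeds the seller price by 30.5: (174 − 10Q) − (86.2 + 0.025Q) = 30.5 → Q' = 5.7157.
ΔQ = 8.7581 − 5.7157 = 3.0424; the wedge equals the tax, 30.5.
Welfare loss = ½ × 3.0424 × 30.5 = €46.40.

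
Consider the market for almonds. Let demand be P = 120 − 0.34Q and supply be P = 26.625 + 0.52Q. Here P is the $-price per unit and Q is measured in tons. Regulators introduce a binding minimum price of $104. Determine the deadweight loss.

$1627.25

Competitive equilibrium: 120 − 0.34Q = 26.625 + 0.52Q → Q* = 108.5756, P* = 83.0843.
At the floor P = 104, quantity demanded = (120 − 104)/0.34 = 47.0588.
Sellers' marginal cost at Q' = 47.0588: 26.625 + 0.52·47.0588 = 51.0956.
ΔQ = 108.5756 − 47.0588 = 61.5168; wedge = 104 − 51.0956 = 52.9044.
The triangle = ½ × 61.5168 × 52.9044 = $1627.25.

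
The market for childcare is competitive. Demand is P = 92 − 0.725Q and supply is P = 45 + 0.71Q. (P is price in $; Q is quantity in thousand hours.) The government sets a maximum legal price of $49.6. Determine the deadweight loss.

Competitive equilibrium: 92 − 0.725Q = 45 + 0.71Q → Q* = 32.7526, P* = 68.2544.
At the ceiling P = 49.6, quantity supplied = (49.6 − 45)/0.71 = 6.4789.
Willingness to pay at Q' = 6.4789: 92 − 0.725·6.4789 = 87.3028.
ΔQ = 32.7526 − 6.4789 = 26.2737; wedge = 87.3028 − 49.6 = 37.7028.
Deadweight loss = ½ × 26.2737 × 37.7028 = $495.30 thousand.

$495.30 thousand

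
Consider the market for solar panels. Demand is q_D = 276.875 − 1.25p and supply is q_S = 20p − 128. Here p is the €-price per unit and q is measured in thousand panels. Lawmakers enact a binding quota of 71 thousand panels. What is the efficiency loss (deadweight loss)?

€14086.80 thousand

In inverse form: demand p = 221.5 − 0.8q, supply p = 6.4 + 0.05q.
Competitive equilibrium: 221.5 − 0.8q = 6.4 + 0.05q → q* = 253.0588, p* = 19.0529.
At q = 71: demand price = 221.5 − 0.8·71 = 164.7; supply price = 6.4 + 0.05·71 = 9.95.
Δq = 253.0588 − 71 = 182.0588; wedge = 164.7 − 9.95 = 154.75.
Deadweight loss = ½ × 182.0588 × 154.75 = €14086.80 thousand.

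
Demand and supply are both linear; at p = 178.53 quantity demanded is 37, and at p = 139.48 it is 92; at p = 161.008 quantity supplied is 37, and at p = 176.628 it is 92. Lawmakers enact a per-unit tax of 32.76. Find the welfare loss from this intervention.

539.85

Demand slope = (139.48 − 178.53)/(92 − 37) = −0.71, so p = 204.8 − 0.71q.
Supply slope = (176.628 − 161.008)/(92 − 37) = 0.284, so p = 150.5 + 0.284q.
Competitive equilibrium: 204.8 − 0.71q = 150.5 + 0.284q → q* = 54.6278, p* = 166.0143.
With the tax, the buyer price exceeds the seller price by 32.76: (204.8 − 0.71q) − (150.5 + 0.284q) = 32.76 → q' = 21.67.
Δq = 54.6278 − 21.67 = 32.9578; the wedge equals the tax, 32.76.
Deadweight loss = ½ × 32.9578 × 32.76 = 539.85.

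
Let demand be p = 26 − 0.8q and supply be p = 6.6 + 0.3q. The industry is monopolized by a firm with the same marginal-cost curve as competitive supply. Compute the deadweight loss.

Competitive equilibrium: 26 − 0.8q = 6.6 + 0.3q → q* = 17.6364, p* = 11.8909.
Marginal revenue: MR = 26 − 1.6q. Set MR = MC: 26 − 1.6q = 6.6 + 0.3q → q_m = 10.2105.
Price p_m = 26 − 0.8·10.2105 = 17.8316; MC(q_m) = 6.6 + 0.3·10.2105 = 9.6632.
Competitive q* = 17.6364, so Δq = 7.4259; wedge = 17.8316 − 9.6632 = 8.1684.
The triangle = ½ × 7.4259 × 8.1684 = 30.33.

30.33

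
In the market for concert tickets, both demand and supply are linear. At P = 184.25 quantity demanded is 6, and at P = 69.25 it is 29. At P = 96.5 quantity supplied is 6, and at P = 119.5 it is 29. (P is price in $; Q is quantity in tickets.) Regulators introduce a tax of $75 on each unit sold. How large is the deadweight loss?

Demand slope = (69.25 − 184.25)/(29 − 6) = −5, so P = 214.25 − 5Q.
Supply slope = (119.5 − 96.5)/(29 − 6) = 1, so P = 90.5 + Q.
Competitive equilibrium: 214.25 − 5Q = 90.5 + Q → Q* = 20.625, P* = 111.125.
With the tax, the buyer price exceeds the seller price by 75: (214.25 − 5Q) − (90.5 + Q) = 75 → Q' = 8.125.
ΔQ = 20.625 − 8.125 = 12.5; the wedge equals the tax, 75.
DWL = ½ × 12.5 × 75 = $468.75.

$468.75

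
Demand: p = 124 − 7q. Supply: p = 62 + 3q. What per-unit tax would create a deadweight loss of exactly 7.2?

12

Competitive equilibrium: 124 − 7q = 62 + 3q → q* = 6.2, p* = 80.6.
A tax t gives Δq = t/10 and wedge t, so DWL = t²/20.
t²/20 = 7.2 → t² = 144 → t = 12.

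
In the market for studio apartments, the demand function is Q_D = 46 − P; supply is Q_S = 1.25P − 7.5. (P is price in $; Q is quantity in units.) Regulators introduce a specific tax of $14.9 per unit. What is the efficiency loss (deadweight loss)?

In inverse form: demand P = 46 − Q, supply P = 6 + 0.8Q.
Competitive equilibrium: 46 − Q = 6 + 0.8Q → Q* = 22.2222, P* = 23.7778.
With the tax, the buyer price exceeds the seller price by 14.9: (46 − Q) − (6 + 0.8Q) = 14.9 → Q' = 13.9444.
ΔQ = 22.2222 − 13.9444 = 8.2778; the wedge equals the tax, 14.9.
DWL = ½ × 8.2778 × 14.9 = $61.67.

$61.67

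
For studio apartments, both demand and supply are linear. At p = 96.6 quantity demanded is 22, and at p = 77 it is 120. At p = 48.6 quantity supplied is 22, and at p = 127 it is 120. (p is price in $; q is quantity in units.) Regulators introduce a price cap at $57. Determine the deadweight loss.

Demand slope = (77 − 96.6)/(120 − 22) = −0.2, so p = 101 − 0.2q.
Supply slope = (127 − 48.6)/(120 − 22) = 0.8, so p = 31 + 0.8q.
Competitive equilibrium: 101 − 0.2q = 31 + 0.8q → q* = 70, p* = 87.
At the ceiling p = 57, quantity supplied = (57 − 31)/0.8 = 32.5.
Willingness to pay at q' = 32.5: 101 − 0.2·32.5 = 94.5.
Δq = 70 − 32.5 = 37.5; wedge = 94.5 − 57 = 37.5.
Deadweight loss = ½ × 37.5 × 37.5 = $703.125.

$703.125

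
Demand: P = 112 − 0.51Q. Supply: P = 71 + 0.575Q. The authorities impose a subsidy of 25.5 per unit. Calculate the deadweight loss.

Competitive equilibrium: 112 − 0.51Q = 71 + 0.575Q → Q* = 37.788, P* = 92.7281.
The subsidy lowers effective supply by 25.5: P = 45.5 + 0.575Q.
New quantity: 112 − 0.51Q = 45.5 + 0.575Q → Q' = 61.2903.
Overproduction ΔQ = 61.2903 − 37.788 = 23.5023; wedge = subsidy = 25.5.
Deadweight loss = ½ × 23.5023 × 25.5 = 299.65.

299.65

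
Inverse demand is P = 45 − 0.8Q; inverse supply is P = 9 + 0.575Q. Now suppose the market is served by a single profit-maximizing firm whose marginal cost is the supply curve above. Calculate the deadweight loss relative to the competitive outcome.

63.76

Competitive equilibrium: 45 − 0.8Q = 9 + 0.575Q → Q* = 26.1818, P* = 24.0545.
Marginal revenue: MR = 45 − 1.6Q. Set MR = MC: 45 − 1.6Q = 9 + 0.575Q → Q_m = 16.5517.
Price P_m = 45 − 0.8·16.5517 = 31.7586; MC(Q_m) = 9 + 0.575·16.5517 = 18.5172.
Competitive Q* = 26.1818, so ΔQ = 9.6301; wedge = 31.7586 − 18.5172 = 13.2414.
DWL = ½ × 9.6301 × 13.2414 = 63.76.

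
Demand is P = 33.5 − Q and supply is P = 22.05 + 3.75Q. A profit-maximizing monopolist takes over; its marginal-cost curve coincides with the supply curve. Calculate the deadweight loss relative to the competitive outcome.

0.42

Competitive equilibrium: 33.5 − Q = 22.05 + 3.75Q → Q* = 2.4105, P* = 31.0895.
Marginal revenue: MR = 33.5 − 2Q. Set MR = MC: 33.5 − 2Q = 22.05 + 3.75Q → Q_m = 1.9913.
Price P_m = 33.5 − 1·1.9913 = 31.5087; MC(Q_m) = 22.05 + 3.75·1.9913 = 29.5174.
Competitive Q* = 2.4105, so ΔQ = 0.4192; wedge = 31.5087 − 29.5174 = 1.9913.
DWL = ½ × 0.4192 × 1.9913 = 0.42.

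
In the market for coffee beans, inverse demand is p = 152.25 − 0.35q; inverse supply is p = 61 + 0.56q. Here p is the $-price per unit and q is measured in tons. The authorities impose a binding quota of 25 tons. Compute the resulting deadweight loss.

Competitive equilibrium: 152.25 − 0.35q = 61 + 0.56q → q* = 100.2747, p* = 117.1538.
At q = 25: demand price = 152.25 − 0.35·25 = 143.5; supply price = 61 + 0.56·25 = 75.
Δq = 100.2747 − 25 = 75.2747; wedge = 143.5 − 75 = 68.5.
Deadweight loss = ½ × 75.2747 × 68.5 = $2578.16.

$2578.16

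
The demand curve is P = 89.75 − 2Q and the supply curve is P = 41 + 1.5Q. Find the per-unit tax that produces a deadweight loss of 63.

Competitive equilibrium: 89.75 − 2Q = 41 + 1.5Q → Q* = 13.9286, P* = 61.8929.
A tax t gives ΔQ = t/3.5 and wedge t, so DWL = t²/7.
t²/7 = 63 → t² = 441 → t = 21.

21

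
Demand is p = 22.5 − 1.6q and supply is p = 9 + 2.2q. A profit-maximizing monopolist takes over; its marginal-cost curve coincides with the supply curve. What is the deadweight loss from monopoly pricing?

2.11

Competitive equilibrium: 22.5 − 1.6q = 9 + 2.2q → q* = 3.5526, p* = 16.8158.
Marginal revenue: MR = 22.5 − 3.2q. Set MR = MC: 22.5 − 3.2q = 9 + 2.2q → q_m = 2.5.
Price p_m = 22.5 − 1.6·2.5 = 18.5; MC(q_m) = 9 + 2.2·2.5 = 14.5.
Competitive q* = 3.5526, so Δq = 1.0526; wedge = 18.5 − 14.5 = 4.
DWL = ½ × 1.0526 × 4 = 2.11.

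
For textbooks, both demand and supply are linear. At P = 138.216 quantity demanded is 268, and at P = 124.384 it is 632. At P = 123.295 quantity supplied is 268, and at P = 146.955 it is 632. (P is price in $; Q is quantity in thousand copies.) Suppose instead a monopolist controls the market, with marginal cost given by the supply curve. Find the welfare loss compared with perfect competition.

$637.60 thousand

Demand slope = (124.384 − 138.216)/(632 − 268) = −0.038, so P = 148.4 − 0.038Q.
Supply slope = (146.955 − 123.295)/(632 − 268) = 0.065, so P = 105.875 + 0.065Q.
Competitive equilibrium: 148.4 − 0.038Q = 105.875 + 0.065Q → Q* = 412.86408, P* = 132.71117.
Marginal revenue: MR = 148.4 − 0.076Q. Set MR = MC: 148.4 − 0.076Q = 105.875 + 0.065Q → Q_m = 301.59574.
Price P_m = 148.4 − 0.038·301.59574 = 136.93936; MC(Q_m) = 105.875 + 0.065·301.59574 = 125.47872.
Competitive Q* = 412.86408, so ΔQ = 111.26834; wedge = 136.93936 − 125.47872 = 11.46064.
The triangle = ½ × 111.26834 × 11.46064 = $637.60 thousand.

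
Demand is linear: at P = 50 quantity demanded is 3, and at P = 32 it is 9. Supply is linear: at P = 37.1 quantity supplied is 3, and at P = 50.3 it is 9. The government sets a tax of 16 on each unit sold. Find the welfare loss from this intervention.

24.62

Demand slope = (32 − 50)/(9 − 3) = −3, so P = 59 − 3Q.
Supply slope = (50.3 − 37.1)/(9 − 3) = 2.2, so P = 30.5 + 2.2Q.
Competitive equilibrium: 59 − 3Q = 30.5 + 2.2Q → Q* = 5.4808, P* = 42.5577.
With the tax, the buyer price exceeds the seller price by 16: (59 − 3Q) − (30.5 + 2.2Q) = 16 → Q' = 2.4038.
ΔQ = 5.4808 − 2.4038 = 3.077; the wedge equals the tax, 16.
The triangle = ½ × 3.077 × 16 = 24.62.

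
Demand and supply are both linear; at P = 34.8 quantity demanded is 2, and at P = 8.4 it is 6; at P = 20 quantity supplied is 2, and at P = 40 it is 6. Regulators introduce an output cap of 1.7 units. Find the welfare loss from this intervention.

Demand slope = (8.4 − 34.8)/(6 − 2) = −6.6, so P = 48 − 6.6Q.
Supply slope = (40 − 20)/(6 − 2) = 5, so P = 10 + 5Q.
Competitive equilibrium: 48 − 6.6Q = 10 + 5Q → Q* = 3.2759, P* = 26.3793.
At Q = 1.7: demand price = 48 − 6.6·1.7 = 36.78; supply price = 10 + 5·1.7 = 18.5.
ΔQ = 3.2759 − 1.7 = 1.5759; wedge = 36.78 − 18.5 = 18.28.
The triangle = ½ × 1.5759 × 18.28 = 14.40.

14.40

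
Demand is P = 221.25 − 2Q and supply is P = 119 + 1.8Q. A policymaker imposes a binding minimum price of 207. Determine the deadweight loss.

743.59

Competitive equilibrium: 221.25 − 2Q = 119 + 1.8Q → Q* = 26.9079, P* = 167.4342.
At the floor P = 207, quantity demanded = (221.25 − 207)/2 = 7.125.
Sellers' marginal cost at Q' = 7.125: 119 + 1.8·7.125 = 131.825.
ΔQ = 26.9079 − 7.125 = 19.7829; wedge = 207 − 131.825 = 75.175.
Deadweight loss = ½ × 19.7829 × 75.175 = 743.59.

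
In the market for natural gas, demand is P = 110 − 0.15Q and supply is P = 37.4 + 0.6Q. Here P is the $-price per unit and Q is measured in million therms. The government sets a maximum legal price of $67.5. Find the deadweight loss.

Competitive equilibrium: 110 − 0.15Q = 37.4 + 0.6Q → Q* = 96.8, P* = 95.48.
At the ceiling P = 67.5, quantity supplied = (67.5 − 37.4)/0.6 = 50.1667.
Willingness to pay at Q' = 50.1667: 110 − 0.15·50.1667 = 102.475.
ΔQ = 96.8 − 50.1667 = 46.6333; wedge = 102.475 − 67.5 = 34.975.
The triangle = ½ × 46.6333 × 34.975 = $815.50 million.

$815.50 million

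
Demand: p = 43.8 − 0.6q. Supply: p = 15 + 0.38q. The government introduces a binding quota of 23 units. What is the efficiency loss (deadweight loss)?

Competitive equilibrium: 43.8 − 0.6q = 15 + 0.38q → q* = 29.3878, p* = 26.1673.
At q = 23: demand price = 43.8 − 0.6·23 = 30; supply price = 15 + 0.38·23 = 23.74.
Δq = 29.3878 − 23 = 6.3878; wedge = 30 − 23.74 = 6.26.
The triangle = ½ × 6.3878 × 6.26 = 19.99.

19.99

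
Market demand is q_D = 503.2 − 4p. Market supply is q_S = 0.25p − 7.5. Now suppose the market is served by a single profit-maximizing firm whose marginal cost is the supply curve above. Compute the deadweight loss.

3.33

In inverse form: demand p = 125.8 − 0.25q, supply p = 30 + 4q.
Competitive equilibrium: 125.8 − 0.25q = 30 + 4q → q* = 22.5412, p* = 120.1647.
Marginal revenue: MR = 125.8 − 0.5q. Set MR = MC: 125.8 − 0.5q = 30 + 4q → q_m = 21.2889.
Price p_m = 125.8 − 0.25·21.2889 = 120.4778; MC(q_m) = 30 + 4·21.2889 = 115.1556.
Competitive q* = 22.5412, so Δq = 1.2523; wedge = 120.4778 − 115.1556 = 5.3222.
The triangle = ½ × 1.2523 × 5.3222 = 3.33.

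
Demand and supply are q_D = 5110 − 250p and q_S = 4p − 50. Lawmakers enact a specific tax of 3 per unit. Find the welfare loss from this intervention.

17.72

In inverse form: demand p = 20.44 − 0.004q, supply p = 12.5 + 0.25q.
Competitive equilibrium: 20.44 − 0.004q = 12.5 + 0.25q → q* = 31.2598, p* = 20.315.
With the tax, the buyer price exceeds the seller price by 3: (20.44 − 0.004q) − (12.5 + 0.25q) = 3 → q' = 19.4488.
Δq = 31.2598 − 19.4488 = 11.811; the wedge equals the tax, 3.
Deadweight loss = ½ × 11.811 × 3 = 17.72.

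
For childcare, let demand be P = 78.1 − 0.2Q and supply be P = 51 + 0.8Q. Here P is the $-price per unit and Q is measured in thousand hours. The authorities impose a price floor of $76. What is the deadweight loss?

Competitive equilibrium: 78.1 − 0.2Q = 51 + 0.8Q → Q* = 27.1, P* = 72.68.
At the floor P = 76, quantity demanded = (78.1 − 76)/0.2 = 10.5.
Sellers' marginal cost at Q' = 10.5: 51 + 0.8·10.5 = 59.4.
ΔQ = 27.1 − 10.5 = 16.6; wedge = 76 − 59.4 = 16.6.
Welfare loss = ½ × 16.6 × 16.6 = $137.78 thousand.

$137.78 thousand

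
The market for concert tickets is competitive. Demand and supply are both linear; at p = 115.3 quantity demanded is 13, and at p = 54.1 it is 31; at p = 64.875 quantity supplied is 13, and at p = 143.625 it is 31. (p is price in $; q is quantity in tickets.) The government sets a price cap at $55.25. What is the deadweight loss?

Demand slope = (54.1 − 115.3)/(31 − 13) = −3.4, so p = 159.5 − 3.4q.
Supply slope = (143.625 − 64.875)/(31 − 13) = 4.375, so p = 8 + 4.375q.
Competitive equilibrium: 159.5 − 3.4q = 8 + 4.375q → q* = 19.4855, p* = 93.2492.
At the ceiling p = 55.25, quantity supplied = (55.25 − 8)/4.375 = 10.8.
Willingness to pay at q' = 10.8: 159.5 − 3.4·10.8 = 122.78.
Δq = 19.4855 − 10.8 = 8.6855; wedge = 122.78 − 55.25 = 67.53.
The triangle = ½ × 8.6855 × 67.53 = $293.27.

$293.27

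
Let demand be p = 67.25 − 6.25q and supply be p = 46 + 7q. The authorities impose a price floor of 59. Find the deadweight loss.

Competitive equilibrium: 67.25 − 6.25q = 46 + 7q → q* = 1.6038, p* = 57.2264.
At the floor p = 59, quantity demanded = (67.25 − 59)/6.25 = 1.32.
Sellers' marginal cost at q' = 1.32: 46 + 7·1.32 = 55.24.
Δq = 1.6038 − 1.32 = 0.2838; wedge = 59 − 55.24 = 3.76.
Deadweight loss = ½ × 0.2838 × 3.76 = 0.53.

0.53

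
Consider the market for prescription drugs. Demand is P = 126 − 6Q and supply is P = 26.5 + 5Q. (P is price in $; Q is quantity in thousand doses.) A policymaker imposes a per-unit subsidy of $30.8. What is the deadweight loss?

$43.12 thousand

Competitive equilibrium: 126 − 6Q = 26.5 + 5Q → Q* = 9.0455, P* = 71.7273.
The subsidy lowers effective supply by 30.8: P = 5Q − 4.3.
New quantity: 126 − 6Q = 5Q − 4.3 → Q' = 11.8455.
Overproduction ΔQ = 11.8455 − 9.0455 = 2.8; wedge = subsidy = 30.8.
Deadweight loss = ½ × 2.8 × 30.8 = $43.12 thousand.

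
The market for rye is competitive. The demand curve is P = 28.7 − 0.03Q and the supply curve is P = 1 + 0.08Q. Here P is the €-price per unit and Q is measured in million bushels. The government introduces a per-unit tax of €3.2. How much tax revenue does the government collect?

€712.73 million

Competitive equilibrium: 28.7 − 0.03Q = 1 + 0.08Q → Q* = 251.8182, P* = 21.1455.
With the tax, the buyer price exceeds the seller price by 3.2: (28.7 − 0.03Q) − (1 + 0.08Q) = 3.2 → Q' = 222.7273.
Tax revenue = 3.2 × 222.7273 = €712.73 million.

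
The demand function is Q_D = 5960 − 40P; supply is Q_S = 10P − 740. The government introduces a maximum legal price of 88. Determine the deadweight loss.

In inverse form: demand P = 149 − 0.025Q, supply P = 74 + 0.1Q.
Competitive equilibrium: 149 − 0.025Q = 74 + 0.1Q → Q* = 600, P* = 134.
At the ceiling P = 88, quantity supplied = (88 − 74)/0.1 = 140.
Willingness to pay at Q' = 140: 149 − 0.025·140 = 145.5.
ΔQ = 600 − 140 = 460; wedge = 145.5 − 88 = 57.5.
Deadweight loss = ½ × 460 × 57.5 = 13225.

13225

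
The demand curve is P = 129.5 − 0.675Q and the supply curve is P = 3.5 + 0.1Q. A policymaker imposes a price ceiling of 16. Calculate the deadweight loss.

Competitive equilibrium: 129.5 − 0.675Q = 3.5 + 0.1Q → Q* = 162.5806, P* = 19.7581.
At the ceiling P = 16, quantity supplied = (16 − 3.5)/0.1 = 125.
Willingness to pay at Q' = 125: 129.5 − 0.675·125 = 45.125.
ΔQ = 162.5806 − 125 = 37.5806; wedge = 45.125 − 16 = 29.125.
Welfare loss = ½ × 37.5806 × 29.125 = 547.27.

547.27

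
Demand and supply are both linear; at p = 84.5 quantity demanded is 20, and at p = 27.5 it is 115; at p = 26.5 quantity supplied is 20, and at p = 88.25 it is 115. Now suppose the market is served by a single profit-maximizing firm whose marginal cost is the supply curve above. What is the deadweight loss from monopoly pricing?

289.85

Demand slope = (27.5 − 84.5)/(115 − 20) = −0.6, so p = 96.5 − 0.6q.
Supply slope = (88.25 − 26.5)/(115 − 20) = 0.65, so p = 13.5 + 0.65q.
Competitive equilibrium: 96.5 − 0.6q = 13.5 + 0.65q → q* = 66.4, p* = 56.66.
Marginal revenue: MR = 96.5 − 1.2q. Set MR = MC: 96.5 − 1.2q = 13.5 + 0.65q → q_m = 44.8649.
Price p_m = 96.5 − 0.6·44.8649 = 69.5811; MC(q_m) = 13.5 + 0.65·44.8649 = 42.6622.
Competitive q* = 66.4, so Δq = 21.5351; wedge = 69.5811 − 42.6622 = 26.9189.
Welfare loss = ½ × 21.5351 × 26.9189 = 289.85.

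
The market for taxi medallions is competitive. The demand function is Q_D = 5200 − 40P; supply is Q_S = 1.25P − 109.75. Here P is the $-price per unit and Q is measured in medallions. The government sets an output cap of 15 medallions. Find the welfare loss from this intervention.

In inverse form: demand P = 130 − 0.025Q, supply P = 87.8 + 0.8Q.
Competitive equilibrium: 130 − 0.025Q = 87.8 + 0.8Q → Q* = 51.1515, P* = 128.7212.
At Q = 15: demand price = 130 − 0.025·15 = 129.625; supply price = 87.8 + 0.8·15 = 99.8.
ΔQ = 51.1515 − 15 = 36.1515; wedge = 129.625 − 99.8 = 29.825.
Welfare loss = ½ × 36.1515 × 29.825 = $539.11.

$539.11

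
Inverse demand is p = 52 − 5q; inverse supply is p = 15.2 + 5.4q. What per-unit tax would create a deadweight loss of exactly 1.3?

Competitive equilibrium: 52 − 5q = 15.2 + 5.4q → q* = 3.5385, p* = 34.3077.
A tax t gives Δq = t/10.4 and wedge t, so DWL = t²/20.8.
t²/20.8 = 1.3 → t² = 27.04 → t = 5.2.

5.2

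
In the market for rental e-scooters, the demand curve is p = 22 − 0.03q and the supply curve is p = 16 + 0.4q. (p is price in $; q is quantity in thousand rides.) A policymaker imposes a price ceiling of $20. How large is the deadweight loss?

$3.36 thousand

Competitive equilibrium: 22 − 0.03q = 16 + 0.4q → q* = 13.9535, p* = 21.5814.
At the ceiling p = 20, quantity supplied = (20 − 16)/0.4 = 10.
Willingness to pay at q' = 10: 22 − 0.03·10 = 21.7.
Δq = 13.9535 − 10 = 3.9535; wedge = 21.7 − 20 = 1.7.
Deadweight loss = ½ × 3.9535 × 1.7 = $3.36 thousand.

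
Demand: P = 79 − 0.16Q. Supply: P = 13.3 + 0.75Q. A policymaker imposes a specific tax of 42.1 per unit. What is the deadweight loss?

Competitive equilibrium: 79 − 0.16Q = 13.3 + 0.75Q → Q* = 72.1978, P* = 67.4484.
With the tax, the buyer price exceeds the seller price by 42.1: (79 − 0.16Q) − (13.3 + 0.75Q) = 42.1 → Q' = 25.9341.
ΔQ = 72.1978 − 25.9341 = 46.2637; the wedge equals the tax, 42.1.
Deadweight loss = ½ × 46.2637 × 42.1 = 973.85.

973.85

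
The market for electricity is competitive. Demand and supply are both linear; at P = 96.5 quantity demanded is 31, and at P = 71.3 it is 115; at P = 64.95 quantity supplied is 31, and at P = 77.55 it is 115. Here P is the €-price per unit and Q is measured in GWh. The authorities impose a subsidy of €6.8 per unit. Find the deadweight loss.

€51.38

Demand slope = (71.3 − 96.5)/(115 − 31) = −0.3, so P = 105.8 − 0.3Q.
Supply slope = (77.55 − 64.95)/(115 − 31) = 0.15, so P = 60.3 + 0.15Q.
Competitive equilibrium: 105.8 − 0.3Q = 60.3 + 0.15Q → Q* = 101.1111, P* = 75.4667.
The subsidy lowers effective supply by 6.8: P = 53.5 + 0.15Q.
New quantity: 105.8 − 0.3Q = 53.5 + 0.15Q → Q' = 116.2222.
Overproduction ΔQ = 116.2222 − 101.1111 = 15.1111; wedge = subsidy = 6.8.
The triangle = ½ × 15.1111 × 6.8 = €51.38.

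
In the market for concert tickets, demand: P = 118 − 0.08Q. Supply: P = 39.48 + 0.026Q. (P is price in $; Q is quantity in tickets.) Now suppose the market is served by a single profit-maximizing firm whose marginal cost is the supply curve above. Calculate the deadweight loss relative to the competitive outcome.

Competitive equilibrium: 118 − 0.08Q = 39.48 + 0.026Q → Q* = 740.75472, P* = 58.73962.
Marginal revenue: MR = 118 − 0.16Q. Set MR = MC: 118 − 0.16Q = 39.48 + 0.026Q → Q_m = 422.15054.
Price P_m = 118 − 0.08·422.15054 = 84.22796; MC(Q_m) = 39.48 + 0.026·422.15054 = 50.45591.
Competitive Q* = 740.75472, so ΔQ = 318.60418; wedge = 84.22796 − 50.45591 = 33.77205.
DWL = ½ × 318.60418 × 33.77205 = $5379.96.

$5379.96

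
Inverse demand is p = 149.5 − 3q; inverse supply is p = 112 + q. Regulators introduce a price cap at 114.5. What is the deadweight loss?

Competitive equilibrium: 149.5 − 3q = 112 + q → q* = 9.375, p* = 121.375.
At the ceiling p = 114.5, quantity supplied = (114.5 − 112)/1 = 2.5.
Willingness to pay at q' = 2.5: 149.5 − 3·2.5 = 142.
Δq = 9.375 − 2.5 = 6.875; wedge = 142 − 114.5 = 27.5.
Welfare loss = ½ × 6.875 × 27.5 = 94.53.

94.53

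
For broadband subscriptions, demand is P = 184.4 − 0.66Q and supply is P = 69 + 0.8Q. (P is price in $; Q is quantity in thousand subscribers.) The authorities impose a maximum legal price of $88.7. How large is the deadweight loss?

Competitive equilibrium: 184.4 − 0.66Q = 69 + 0.8Q → Q* = 79.0411, P* = 132.2329.
At the ceiling P = 88.7, quantity supplied = (88.7 − 69)/0.8 = 24.625.
Willingness to pay at Q' = 24.625: 184.4 − 0.66·24.625 = 168.1475.
ΔQ = 79.0411 − 24.625 = 54.4161; wedge = 168.1475 − 88.7 = 79.4475.
DWL = ½ × 54.4161 × 79.4475 = $2161.61 thousand.

$2161.61 thousand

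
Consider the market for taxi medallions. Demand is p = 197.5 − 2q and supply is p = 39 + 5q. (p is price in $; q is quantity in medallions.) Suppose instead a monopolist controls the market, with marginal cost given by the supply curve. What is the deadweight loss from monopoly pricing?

$88.61

Competitive equilibrium: 197.5 − 2q = 39 + 5q → q* = 22.64286, p* = 152.21429.
Marginal revenue: MR = 197.5 − 4q. Set MR = MC: 197.5 − 4q = 39 + 5q → q_m = 17.61111.
Price p_m = 197.5 − 2·17.61111 = 162.27778; MC(q_m) = 39 + 5·17.61111 = 127.05555.
Competitive q* = 22.64286, so Δq = 5.03175; wedge = 162.27778 − 127.05555 = 35.22223.
Deadweight loss = ½ × 5.03175 × 35.22223 = $88.61.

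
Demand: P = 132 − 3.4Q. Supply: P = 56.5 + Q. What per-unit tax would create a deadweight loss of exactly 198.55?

41.8

Competitive equilibrium: 132 − 3.4Q = 56.5 + Q → Q* = 17.1591, P* = 73.6591.
A tax t gives ΔQ = t/4.4 and wedge t, so DWL = t²/8.8.
t²/8.8 = 198.55 → t² = 1747.24 → t = 41.8.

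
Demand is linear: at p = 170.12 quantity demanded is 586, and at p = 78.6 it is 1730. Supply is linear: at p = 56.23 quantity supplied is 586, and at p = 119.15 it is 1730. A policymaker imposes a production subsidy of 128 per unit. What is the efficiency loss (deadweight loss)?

60681.48

Demand slope = (78.6 − 170.12)/(1730 − 586) = −0.08, so p = 217 − 0.08q.
Supply slope = (119.15 − 56.23)/(1730 − 586) = 0.055, so p = 24 + 0.055q.
Competitive equilibrium: 217 − 0.08q = 24 + 0.055q → q* = 1429.6296, p* = 102.6296.
The subsidy lowers effective supply by 128: p = 0.055q − 104.
New quantity: 217 − 0.08q = 0.055q − 104 → q' = 2377.7778.
Overproduction Δq = 2377.7778 − 1429.6296 = 948.1482; wedge = subsidy = 128.
Deadweight loss = ½ × 948.1482 × 128 = 60681.48.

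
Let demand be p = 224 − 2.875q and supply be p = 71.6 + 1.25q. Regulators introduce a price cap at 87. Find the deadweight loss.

1250.73

Competitive equilibrium: 224 − 2.875q = 71.6 + 1.25q → q* = 36.9455, p* = 117.7818.
At the ceiling p = 87, quantity supplied = (87 − 71.6)/1.25 = 12.32.
Willingness to pay at q' = 12.32: 224 − 2.875·12.32 = 188.58.
Δq = 36.9455 − 12.32 = 24.6255; wedge = 188.58 − 87 = 101.58.
The triangle = ½ × 24.6255 × 101.58 = 1250.73.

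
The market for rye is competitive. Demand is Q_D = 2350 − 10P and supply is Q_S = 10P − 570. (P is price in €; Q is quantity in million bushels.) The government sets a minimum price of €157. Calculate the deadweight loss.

€1210 million

In inverse form: demand P = 235 − 0.1Q, supply P = 57 + 0.1Q.
Competitive equilibrium: 235 − 0.1Q = 57 + 0.1Q → Q* = 890, P* = 146.
At the floor P = 157, quantity demanded = (235 − 157)/0.1 = 780.
Sellers' marginal cost at Q' = 780: 57 + 0.1·780 = 135.
ΔQ = 890 − 780 = 110; wedge = 157 − 135 = 22.
Welfare loss = ½ × 110 × 22 = €1210 million.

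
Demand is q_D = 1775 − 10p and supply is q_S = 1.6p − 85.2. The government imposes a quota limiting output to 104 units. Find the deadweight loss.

In inverse form: demand p = 177.5 − 0.1q, supply p = 53.25 + 0.625q.
Competitive equilibrium: 177.5 − 0.1q = 53.25 + 0.625q → q* = 171.3793, p* = 160.3621.
At q = 104: demand price = 177.5 − 0.1·104 = 167.1; supply price = 53.25 + 0.625·104 = 118.25.
Δq = 171.3793 − 104 = 67.3793; wedge = 167.1 − 118.25 = 48.85.
DWL = ½ × 67.3793 × 48.85 = 1645.74.

1645.74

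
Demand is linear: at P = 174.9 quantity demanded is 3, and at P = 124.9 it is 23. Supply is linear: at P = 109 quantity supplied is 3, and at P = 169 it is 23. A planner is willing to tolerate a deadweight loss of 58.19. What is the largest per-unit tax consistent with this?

25.3

Demand slope = (124.9 − 174.9)/(23 − 3) = −2.5, so P = 182.4 − 2.5Q.
Supply slope = (169 − 109)/(23 − 3) = 3, so P = 100 + 3Q.
Competitive equilibrium: 182.4 − 2.5Q = 100 + 3Q → Q* = 14.9818, P* = 144.9455.
A tax t gives ΔQ = t/5.5 and wedge t, so DWL = t²/11.
t²/11 = 58.19 → t² = 640.09 → t = 25.3.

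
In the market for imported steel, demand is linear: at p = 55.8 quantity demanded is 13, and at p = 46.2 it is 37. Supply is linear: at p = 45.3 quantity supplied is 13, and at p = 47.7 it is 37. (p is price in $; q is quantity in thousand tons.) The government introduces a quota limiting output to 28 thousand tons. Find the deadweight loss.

$9 thousand

Demand slope = (46.2 − 55.8)/(37 − 13) = −0.4, so p = 61 − 0.4q.
Supply slope = (47.7 − 45.3)/(37 − 13) = 0.1, so p = 44 + 0.1q.
Competitive equilibrium: 61 − 0.4q = 44 + 0.1q → q* = 34, p* = 47.4.
At q = 28: demand price = 61 − 0.4·28 = 49.8; supply price = 44 + 0.1·28 = 46.8.
Δq = 34 − 28 = 6; wedge = 49.8 − 46.8 = 3.
Deadweight loss = ½ × 6 × 3 = $9 thousand.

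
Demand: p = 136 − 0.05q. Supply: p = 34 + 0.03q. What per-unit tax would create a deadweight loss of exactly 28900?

68

Competitive equilibrium: 136 − 0.05q = 34 + 0.03q → q* = 1275, p* = 72.25.
A tax t gives Δq = t/0.08 and wedge t, so DWL = t²/0.16.
t²/0.16 = 28900 → t² = 4624 → t = 68.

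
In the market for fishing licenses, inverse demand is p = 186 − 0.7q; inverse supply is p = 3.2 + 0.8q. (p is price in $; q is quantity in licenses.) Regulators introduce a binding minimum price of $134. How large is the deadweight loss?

$1697.96

Competitive equilibrium: 186 − 0.7q = 3.2 + 0.8q → q* = 121.8667, p* = 100.6933.
At the floor p = 134, quantity demanded = (186 − 134)/0.7 = 74.2857.
Sellers' marginal cost at q' = 74.2857: 3.2 + 0.8·74.2857 = 62.6286.
Δq = 121.8667 − 74.2857 = 47.581; wedge = 134 − 62.6286 = 71.3714.
The triangle = ½ × 47.581 × 71.3714 = $1697.96.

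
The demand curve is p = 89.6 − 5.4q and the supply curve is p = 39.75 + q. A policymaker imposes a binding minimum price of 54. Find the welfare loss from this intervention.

Competitive equilibrium: 89.6 − 5.4q = 39.75 + q → q* = 7.7891, p* = 47.5391.
At the floor p = 54, quantity demanded = (89.6 − 54)/5.4 = 6.5926.
Sellers' marginal cost at q' = 6.5926: 39.75 + 1·6.5926 = 46.3426.
Δq = 7.7891 − 6.5926 = 1.1965; wedge = 54 − 46.3426 = 7.6574.
DWL = ½ × 1.1965 × 7.6574 = 4.58.

4.58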